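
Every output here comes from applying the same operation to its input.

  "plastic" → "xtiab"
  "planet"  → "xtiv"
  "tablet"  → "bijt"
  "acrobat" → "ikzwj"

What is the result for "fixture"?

nqfbc

The pattern: delete the last 2 characters, then shift every letter 8 places forward in the alphabet (wrapping around).
"fixture" → "fixtu" → "nqfbc".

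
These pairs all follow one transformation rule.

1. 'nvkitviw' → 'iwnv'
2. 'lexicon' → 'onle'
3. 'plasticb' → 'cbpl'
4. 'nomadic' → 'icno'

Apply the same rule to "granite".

In each case the input is transformed by: move the first 2 characters to the end (rotate left by 2), then keep only the last 4 characters.
Applying both steps to "granite": "anitegr", then "tegr".

tegr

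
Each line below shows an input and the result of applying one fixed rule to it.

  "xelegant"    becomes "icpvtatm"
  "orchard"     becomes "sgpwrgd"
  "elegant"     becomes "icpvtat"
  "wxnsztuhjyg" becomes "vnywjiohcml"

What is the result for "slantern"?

In each case the input is transformed by: reverse the string, then shift every letter 11 places backward in the alphabet (wrapping around).
Starting from "slantern": after the first operation, "nretnals"; after the second, "cgticpah".

cgticpah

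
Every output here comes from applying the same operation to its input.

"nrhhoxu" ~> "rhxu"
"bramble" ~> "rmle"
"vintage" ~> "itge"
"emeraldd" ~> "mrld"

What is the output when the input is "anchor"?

Looking at the pairs, the operation is to swap each adjacent pair of characters (1↔2, 3↔4, ...), then keep every other character starting from the first (positions 1st, 3rd, 5th, ...).
Starting from "anchor": after the first operation, "nahcro"; after the second, "nhr".
(Check on "vintage": → "ivtngae" → "itge" ✓)

nhr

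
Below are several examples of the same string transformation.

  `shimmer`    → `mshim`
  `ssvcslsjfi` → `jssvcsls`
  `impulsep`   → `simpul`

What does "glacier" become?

iglac

The transformation: delete the last 2 characters, then move the last character to the front.
On "glacier": the first step gives "glaci", and the second then gives "iglac".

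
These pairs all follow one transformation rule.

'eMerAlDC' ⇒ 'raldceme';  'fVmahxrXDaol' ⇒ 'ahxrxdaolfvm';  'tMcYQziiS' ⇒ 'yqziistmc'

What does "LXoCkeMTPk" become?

ckemtpklxo

Looking at the pairs, the operation is to move the first 3 characters to the end (rotate left by 3), then convert every letter to lowercase.
"LXoCkeMTPk" → "CkeMTPkLXo" → "ckemtpklxo".
(Check on "fVmahxrXDaol": → "ahxrXDaolfVm" → "ahxrxdaolfvm" ✓)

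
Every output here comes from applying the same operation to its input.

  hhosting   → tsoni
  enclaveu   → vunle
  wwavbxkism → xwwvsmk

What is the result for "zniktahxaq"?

zxtqnki

The transformation: sort the characters into reverse alphabetical order, then delete the last 3 characters.
On "zniktahxaq": the first step gives "zxtqnkihaa", and the second then gives "zxtqnki".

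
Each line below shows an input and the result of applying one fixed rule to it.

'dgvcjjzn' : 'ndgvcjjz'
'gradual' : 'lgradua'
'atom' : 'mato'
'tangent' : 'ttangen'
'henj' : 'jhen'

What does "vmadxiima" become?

avmadxiim

In each case the input is transformed by: move the last character to the front.
So "vmadxiima" becomes "avmadxiim".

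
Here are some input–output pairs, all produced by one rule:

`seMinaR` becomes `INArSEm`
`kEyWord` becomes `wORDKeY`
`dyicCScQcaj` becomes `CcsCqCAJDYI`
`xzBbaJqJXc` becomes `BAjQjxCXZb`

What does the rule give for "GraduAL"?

The rule is to move the first 3 characters to the end (rotate left by 3), then flip the case of every letter.
Starting from "GraduAL": after the first operation, "duALGra"; after the second, "DUalgRA".
(Check on "dyicCScQcaj": → "cCScQcajdyi" → "CcsCqCAJDYI" ✓)

DUalgRA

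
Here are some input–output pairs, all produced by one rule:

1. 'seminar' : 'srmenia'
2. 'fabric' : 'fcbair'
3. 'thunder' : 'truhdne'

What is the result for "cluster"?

What's happening: move the last character to the front, then swap each adjacent pair of characters (1↔2, 3↔4, ...).
Starting from "cluster": after the first operation, "rcluste"; after the second, "crultse".
(Check on "thunder": → "rthunde" → "truhdne" ✓)

crultse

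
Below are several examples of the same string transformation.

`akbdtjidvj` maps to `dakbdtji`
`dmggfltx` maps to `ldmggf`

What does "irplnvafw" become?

airplnv

Each output is the input with this applied: delete the last 2 characters, then move the last character to the front.
Applying both steps to "irplnvafw": "irplnva", then "airplnv".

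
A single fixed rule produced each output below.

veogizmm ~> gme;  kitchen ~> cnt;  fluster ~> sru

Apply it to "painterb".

The pattern: move the first 3 characters to the end (rotate left by 3), then keep one character in every 3, starting at position 1 (positions 1st, 4th, 7th, ...).
Applying both steps to "painterb": "nterbpai", then "nra".

nra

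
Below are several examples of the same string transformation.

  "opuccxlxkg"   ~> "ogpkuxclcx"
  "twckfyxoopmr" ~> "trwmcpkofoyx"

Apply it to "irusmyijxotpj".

The rule is to take characters alternately from the front and the back (1st, last, 2nd, 2nd-last, ...).
"irusmyijxotpj" → "ijrputsomxyji".

ijrputsomxyji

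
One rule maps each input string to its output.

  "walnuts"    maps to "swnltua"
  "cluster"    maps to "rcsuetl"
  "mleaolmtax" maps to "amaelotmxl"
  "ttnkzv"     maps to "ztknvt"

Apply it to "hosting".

ghtsnio

Rule — swap each adjacent pair of characters (1↔2, 3↔4, ...), then swap the first and last characters.
Working it through for "hosting": intermediate "ohtsnig", final "ghtsnio".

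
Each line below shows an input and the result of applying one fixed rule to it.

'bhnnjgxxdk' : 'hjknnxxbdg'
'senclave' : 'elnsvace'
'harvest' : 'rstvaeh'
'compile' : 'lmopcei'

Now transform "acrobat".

cortaab

Looking at the pairs, the operation is to sort the characters into alphabetical order, then move the first 3 characters to the end (rotate left by 3).
For "acrobat", step one produces "aabcort"; step two turns that into "cortaab".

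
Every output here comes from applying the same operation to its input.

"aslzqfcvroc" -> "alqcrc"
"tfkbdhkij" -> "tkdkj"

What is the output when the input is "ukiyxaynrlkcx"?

uixyrkx

In each case the input is transformed by: keep every other character starting from the first (positions 1st, 3rd, 5th, ...).
Doing the same to "ukiyxaynrlkcx": "uixyrkx".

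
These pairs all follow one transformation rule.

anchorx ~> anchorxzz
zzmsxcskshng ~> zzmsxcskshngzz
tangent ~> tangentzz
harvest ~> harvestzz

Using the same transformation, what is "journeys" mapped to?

journeyszz

The pattern: append "zz".
Applying that to "journeys" gives "journeyszz".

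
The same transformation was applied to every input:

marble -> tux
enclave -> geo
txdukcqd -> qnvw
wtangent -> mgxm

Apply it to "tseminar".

lfgk

The rule is to shift every letter 7 places backward in the alphabet (wrapping around), then keep every other character starting from the second (positions 2nd, 4th, 6th, ...).
For "tseminar", step one produces "mlxfbgtk"; step two turns that into "lfgk".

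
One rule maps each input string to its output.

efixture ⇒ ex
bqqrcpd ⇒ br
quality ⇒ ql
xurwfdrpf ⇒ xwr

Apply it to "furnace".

Looking at the pairs, the operation is to move the last 2 characters to the front (rotate right by 2), then keep one character in every 3, starting at position 3 (positions 3rd, 6th, 9th, ...).
Working it through for "furnace": intermediate "cefurna", final "fn".

fn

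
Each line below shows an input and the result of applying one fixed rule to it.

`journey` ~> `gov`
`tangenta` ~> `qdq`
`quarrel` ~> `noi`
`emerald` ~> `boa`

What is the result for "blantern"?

yko

The transformation: keep one character in every 3, starting at position 1 (positions 1st, 4th, 7th, ...), then shift every letter 3 places backward in the alphabet (wrapping around).
Doing the same to "blantern": "yko".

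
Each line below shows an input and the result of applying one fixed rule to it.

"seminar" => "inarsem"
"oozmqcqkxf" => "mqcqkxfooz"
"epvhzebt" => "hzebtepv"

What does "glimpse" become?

mpsegli

Looking at the pairs, the operation is to move the first 3 characters to the end (rotate left by 3).
"glimpse" → "mpsegli".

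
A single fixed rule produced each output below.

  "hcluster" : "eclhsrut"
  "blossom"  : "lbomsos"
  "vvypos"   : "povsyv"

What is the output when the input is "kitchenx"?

Each output is the input with this applied: sort the characters into alphabetical order, then swap each adjacent pair of characters (1↔2, 3↔4, ...).
Working it through for "kitchenx": intermediate "cehikntx", final "ecihnkxt".

ecihnkxt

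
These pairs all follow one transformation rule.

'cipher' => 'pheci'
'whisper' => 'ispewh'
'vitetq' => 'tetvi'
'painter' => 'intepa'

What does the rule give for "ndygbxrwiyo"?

ygbxrwiynd

Each output is the input with this applied: delete the last character, then move the first 2 characters to the end (rotate left by 2).
Applying that to "ndygbxrwiyo" gives "ygbxrwiynd".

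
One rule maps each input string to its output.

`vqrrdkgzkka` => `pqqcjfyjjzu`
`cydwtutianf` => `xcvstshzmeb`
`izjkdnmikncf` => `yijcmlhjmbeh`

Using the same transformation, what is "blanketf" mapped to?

kzmjdsea

The rule is to move the first character to the end, then shift every letter 1 place backward in the alphabet (wrapping around).
"blanketf" → "kzmjdsea".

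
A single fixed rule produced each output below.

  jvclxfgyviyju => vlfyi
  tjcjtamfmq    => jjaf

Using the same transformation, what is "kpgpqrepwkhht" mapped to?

The rule is to delete the last 2 characters, then keep every other character starting from the second (positions 2nd, 4th, 6th, ...).
"kpgpqrepwkhht" → "pprpk".

pprpk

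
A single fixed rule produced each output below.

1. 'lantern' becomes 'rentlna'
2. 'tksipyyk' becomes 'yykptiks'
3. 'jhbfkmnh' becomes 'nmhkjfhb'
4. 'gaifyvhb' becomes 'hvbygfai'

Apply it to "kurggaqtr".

tqrakgugr

What's happening: move the last 2 characters to the front (rotate right by 2), then take characters alternately from the front and the back (1st, last, 2nd, 2nd-last, ...).
Applying both steps to "kurggaqtr": "trkurggaq", then "tqrakgugr".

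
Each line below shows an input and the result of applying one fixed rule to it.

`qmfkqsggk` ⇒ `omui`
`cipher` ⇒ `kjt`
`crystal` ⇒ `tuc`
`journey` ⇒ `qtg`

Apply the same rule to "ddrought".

fqiv

The pattern: shift every letter 2 places forward in the alphabet (wrapping around), then keep every other character starting from the second (positions 2nd, 4th, 6th, ...).
For "ddrought", step one produces "fftqwijv"; step two turns that into "fqiv".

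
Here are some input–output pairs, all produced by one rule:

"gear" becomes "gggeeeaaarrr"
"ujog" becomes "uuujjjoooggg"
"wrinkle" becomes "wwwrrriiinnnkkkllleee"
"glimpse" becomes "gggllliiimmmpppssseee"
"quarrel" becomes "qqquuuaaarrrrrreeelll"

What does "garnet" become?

In each case the input is transformed by: repeat every character 3 times.
"garnet" → "gggaaarrrnnneeettt".

gggaaarrrnnneeettt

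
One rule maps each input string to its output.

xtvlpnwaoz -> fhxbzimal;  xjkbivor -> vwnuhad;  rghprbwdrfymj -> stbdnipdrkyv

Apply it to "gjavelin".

vmhqxuz

Looking at the pairs, the operation is to shift every letter 12 places forward in the alphabet (wrapping around), then delete the first character.
So "gjavelin" becomes "vmhqxuz".
(Check on "xjkbivor": → "jvwnuhad" → "vwnuhad" ✓)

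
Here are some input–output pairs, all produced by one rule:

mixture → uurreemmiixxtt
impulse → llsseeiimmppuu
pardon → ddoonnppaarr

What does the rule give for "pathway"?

wwaayyppaatthh

The pattern: move the last 3 characters to the front (rotate right by 3), then double every character.
"pathway" → "wwaayyppaatthh".
(Check on "impulse": → "lseimpu" → "llsseeiimmppuu" ✓)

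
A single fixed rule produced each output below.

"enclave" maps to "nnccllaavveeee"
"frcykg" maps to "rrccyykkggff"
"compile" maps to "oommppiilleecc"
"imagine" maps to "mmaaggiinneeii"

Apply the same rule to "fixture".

The pattern: move the first character to the end, then double every character.
"fixture" → "iixxttuurreeff".
(Check on "imagine": → "maginei" → "mmaaggiinneeii" ✓)

iixxttuurreeff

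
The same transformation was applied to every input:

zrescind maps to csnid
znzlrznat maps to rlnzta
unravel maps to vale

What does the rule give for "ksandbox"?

What's happening: delete the first 3 characters, then swap each adjacent pair of characters (1↔2, 3↔4, ...).
Doing the same to "ksandbox": "dnobx".

dnobx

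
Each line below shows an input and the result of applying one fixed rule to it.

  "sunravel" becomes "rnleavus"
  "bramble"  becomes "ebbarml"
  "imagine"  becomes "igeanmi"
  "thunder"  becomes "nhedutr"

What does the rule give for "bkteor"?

In each case the input is transformed by: sort the characters into reverse alphabetical order, then move the first 3 characters to the end (rotate left by 3).
"bkteor" → "trokeb" → "kebtro".

kebtro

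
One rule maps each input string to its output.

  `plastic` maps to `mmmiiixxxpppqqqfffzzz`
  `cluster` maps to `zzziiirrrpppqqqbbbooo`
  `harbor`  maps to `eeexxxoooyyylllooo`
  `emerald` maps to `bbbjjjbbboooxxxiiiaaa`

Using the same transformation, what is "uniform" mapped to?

Rule — shift every letter 3 places backward in the alphabet (wrapping around), then repeat every character 3 times.
For "uniform", step one produces "rkfcloj"; step two turns that into "rrrkkkfffccclllooojjj".

rrrkkkfffccclllooojjj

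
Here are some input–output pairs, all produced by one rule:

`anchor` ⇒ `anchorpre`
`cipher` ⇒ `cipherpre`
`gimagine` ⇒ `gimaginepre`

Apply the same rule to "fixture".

fixturepre

What's happening: append "pre".
"fixture" → "fixturepre".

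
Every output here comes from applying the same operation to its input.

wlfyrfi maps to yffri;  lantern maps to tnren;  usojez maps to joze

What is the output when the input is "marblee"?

brele

The pattern: delete the first 2 characters, then swap each adjacent pair of characters (1↔2, 3↔4, ...).
Starting from "marblee": after the first operation, "rblee"; after the second, "brele".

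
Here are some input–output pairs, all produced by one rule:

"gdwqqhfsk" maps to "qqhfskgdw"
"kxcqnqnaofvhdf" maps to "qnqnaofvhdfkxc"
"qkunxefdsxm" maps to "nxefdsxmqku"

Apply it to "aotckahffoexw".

Rule — move the first 3 characters to the end (rotate left by 3).
On "aotckahffoexw" that produces "ckahffoexwaot".

ckahffoexwaot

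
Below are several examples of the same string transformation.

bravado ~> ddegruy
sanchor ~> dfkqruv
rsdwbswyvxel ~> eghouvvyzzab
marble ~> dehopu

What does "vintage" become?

dhjlqwy

The transformation: sort the characters into alphabetical order, then shift every letter 3 places forward in the alphabet (wrapping around).
Working it through for "vintage": intermediate "aegintv", final "dhjlqwy".
(Check on "rsdwbswyvxel": → "bdelrssvwwxy" → "eghouvvyzzab" ✓)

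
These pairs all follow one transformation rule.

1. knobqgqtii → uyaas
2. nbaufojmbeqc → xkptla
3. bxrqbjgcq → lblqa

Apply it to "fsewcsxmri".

pomhb

In each case the input is transformed by: keep every other character starting from the first (positions 1st, 3rd, 5th, ...), then shift every letter 10 places forward in the alphabet (wrapping around).
"fsewcsxmri" → "fecxr" → "pomhb".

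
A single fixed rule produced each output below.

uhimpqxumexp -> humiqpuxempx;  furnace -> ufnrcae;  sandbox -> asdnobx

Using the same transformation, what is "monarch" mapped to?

omancrh

What's happening: swap each adjacent pair of characters (1↔2, 3↔4, ...).
On "monarch" that produces "omancrh".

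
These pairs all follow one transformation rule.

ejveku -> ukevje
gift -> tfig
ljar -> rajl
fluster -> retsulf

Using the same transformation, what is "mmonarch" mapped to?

hcranomm

Rule — reverse the string.
"mmonarch" → "hcranomm".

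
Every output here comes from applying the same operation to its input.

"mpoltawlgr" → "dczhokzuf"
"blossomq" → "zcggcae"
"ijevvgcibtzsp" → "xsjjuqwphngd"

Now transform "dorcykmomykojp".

Each output is the input with this applied: delete the first character, then shift every letter 12 places backward in the alphabet (wrapping around).
Applying both steps to "dorcykmomykojp": "orcykmomykojp", then "cfqmyacamycxd".

cfqmyacamycxd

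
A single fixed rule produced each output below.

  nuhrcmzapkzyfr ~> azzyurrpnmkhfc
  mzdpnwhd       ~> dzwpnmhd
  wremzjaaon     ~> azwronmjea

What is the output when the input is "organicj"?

The transformation: sort the characters into reverse alphabetical order, then move the last character to the front.
On "organicj" that produces "aronjigc".

aronjigc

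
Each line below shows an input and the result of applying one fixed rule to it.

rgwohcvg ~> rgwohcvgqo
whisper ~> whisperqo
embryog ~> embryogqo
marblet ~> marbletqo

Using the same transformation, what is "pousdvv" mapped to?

Looking at the pairs, the operation is to append "qo".
So "pousdvv" becomes "pousdvvqo".

pousdvvqo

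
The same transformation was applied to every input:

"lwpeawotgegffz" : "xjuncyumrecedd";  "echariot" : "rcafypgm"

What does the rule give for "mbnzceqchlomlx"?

vkzlxacoafjmkj

Each output is the input with this applied: shift every letter 2 places backward in the alphabet (wrapping around), then move the last character to the front.
Starting from "mbnzceqchlomlx": after the first operation, "kzlxacoafjmkjv"; after the second, "vkzlxacoafjmkj".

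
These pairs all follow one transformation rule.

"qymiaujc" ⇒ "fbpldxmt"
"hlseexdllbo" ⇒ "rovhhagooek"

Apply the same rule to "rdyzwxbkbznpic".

Looking at the pairs, the operation is to shift every letter 3 places forward in the alphabet (wrapping around), then swap the first and last characters.
So "rdyzwxbkbznpic" becomes "fgbczaenecqslu".

fgbczaenecqslu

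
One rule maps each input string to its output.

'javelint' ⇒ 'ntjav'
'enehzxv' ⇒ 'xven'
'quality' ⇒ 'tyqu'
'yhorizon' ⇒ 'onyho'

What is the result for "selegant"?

The pattern: move the last 2 characters to the front (rotate right by 2), then delete the last 3 characters.
Starting from "selegant": after the first operation, "ntselega"; after the second, "ntsel".
(Check on "enehzxv": → "xvenehz" → "xven" ✓)

ntsel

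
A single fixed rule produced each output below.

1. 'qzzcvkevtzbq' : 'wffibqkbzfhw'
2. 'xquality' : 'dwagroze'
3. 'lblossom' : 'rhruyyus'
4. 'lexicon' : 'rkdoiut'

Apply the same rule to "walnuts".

cgrtazy

Looking at the pairs, the operation is to shift every letter 6 places forward in the alphabet (wrapping around).
"walnuts" → "cgrtazy".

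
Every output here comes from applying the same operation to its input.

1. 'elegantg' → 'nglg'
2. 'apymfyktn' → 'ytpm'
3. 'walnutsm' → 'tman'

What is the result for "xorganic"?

Rule — keep every other character starting from the second (positions 2nd, 4th, 6th, ...), then swap the front and back halves of the string.
Working it through for "xorganic": intermediate "ognc", final "ncog".

ncog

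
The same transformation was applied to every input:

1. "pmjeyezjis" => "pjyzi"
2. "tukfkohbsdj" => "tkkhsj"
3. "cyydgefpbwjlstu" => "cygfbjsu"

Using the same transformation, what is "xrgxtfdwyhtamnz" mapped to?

xgtdytmz

The transformation: keep every other character starting from the first (positions 1st, 3rd, 5th, ...).
"xrgxtfdwyhtamnz" → "xgtdytmz".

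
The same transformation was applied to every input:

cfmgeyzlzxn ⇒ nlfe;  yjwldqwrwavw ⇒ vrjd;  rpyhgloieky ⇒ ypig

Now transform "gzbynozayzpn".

zpna

Rule — keep one character in every 3, starting at position 2 (positions 2nd, 5th, 8th, ...), then sort the characters into reverse alphabetical order.
On "gzbynozayzpn": the first step gives "znap", and the second then gives "zpna".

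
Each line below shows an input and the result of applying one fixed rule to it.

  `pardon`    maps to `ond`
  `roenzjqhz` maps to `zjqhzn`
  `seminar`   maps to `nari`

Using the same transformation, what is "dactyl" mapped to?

Each output is the input with this applied: delete the first 3 characters, then move the first character to the end.
On "dactyl": the first step gives "tyl", and the second then gives "ylt".

ylt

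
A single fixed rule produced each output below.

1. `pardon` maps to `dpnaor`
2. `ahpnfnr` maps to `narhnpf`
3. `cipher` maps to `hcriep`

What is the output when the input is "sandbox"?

dsxaonb

Rule — take characters alternately from the front and the back (1st, last, 2nd, 2nd-last, ...), then move the last character to the front.
Working it through for "sandbox": intermediate "sxaonbd", final "dsxaonb".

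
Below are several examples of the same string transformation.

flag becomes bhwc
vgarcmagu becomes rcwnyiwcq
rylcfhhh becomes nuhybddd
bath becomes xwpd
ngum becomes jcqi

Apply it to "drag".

The rule is to shift every letter 4 places backward in the alphabet (wrapping around).
For "drag" the result is "znwc".

znwc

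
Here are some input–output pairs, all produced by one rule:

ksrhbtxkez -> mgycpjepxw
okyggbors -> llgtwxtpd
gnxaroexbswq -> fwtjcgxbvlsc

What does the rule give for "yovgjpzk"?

louepdta

Rule — move the first 3 characters to the end (rotate left by 3), then shift every letter 5 places forward in the alphabet (wrapping around).
For "yovgjpzk", step one produces "gjpzkyov"; step two turns that into "louepdta".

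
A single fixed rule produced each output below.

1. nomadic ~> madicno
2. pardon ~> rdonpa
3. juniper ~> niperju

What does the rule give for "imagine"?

Each output is the input with this applied: move the first 2 characters to the end (rotate left by 2).
"imagine" → "agineim".

agineim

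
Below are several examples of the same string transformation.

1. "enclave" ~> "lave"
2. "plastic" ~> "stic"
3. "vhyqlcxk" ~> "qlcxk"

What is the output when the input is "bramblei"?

mblei

Each output is the input with this applied: delete the first 3 characters.
Applying that to "bramblei" gives "mblei".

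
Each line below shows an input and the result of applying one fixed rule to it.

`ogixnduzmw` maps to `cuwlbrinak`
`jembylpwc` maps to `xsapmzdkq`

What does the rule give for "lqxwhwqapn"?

The rule is to shift every letter 12 places backward in the alphabet (wrapping around).
On "lqxwhwqapn" that produces "zelkvkeodb".

zelkvkeodb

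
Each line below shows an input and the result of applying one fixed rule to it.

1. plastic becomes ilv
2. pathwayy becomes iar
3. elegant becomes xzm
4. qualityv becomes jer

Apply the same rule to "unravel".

In each case the input is transformed by: keep one character in every 3, starting at position 1 (positions 1st, 4th, 7th, ...), then shift every letter 7 places backward in the alphabet (wrapping around).
Working it through for "unravel": intermediate "ual", final "nte".

nte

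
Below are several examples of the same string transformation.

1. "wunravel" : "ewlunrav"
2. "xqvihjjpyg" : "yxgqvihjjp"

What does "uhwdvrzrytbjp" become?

juphwdvrzrytb

Looking at the pairs, the operation is to swap the first and last characters, then move the last 2 characters to the front (rotate right by 2).
For "uhwdvrzrytbjp", step one produces "phwdvrzrytbju"; step two turns that into "juphwdvrzrytb".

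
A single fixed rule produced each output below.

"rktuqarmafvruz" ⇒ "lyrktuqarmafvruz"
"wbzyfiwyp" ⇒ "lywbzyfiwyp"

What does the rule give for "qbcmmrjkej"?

lyqbcmmrjkej

The rule is to prepend "ly".
Doing the same to "qbcmmrjkej": "lyqbcmmrjkej".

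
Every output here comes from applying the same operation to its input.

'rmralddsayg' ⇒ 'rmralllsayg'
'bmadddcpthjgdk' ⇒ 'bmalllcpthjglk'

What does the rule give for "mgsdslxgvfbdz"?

mgslslxgvfblz

What's happening: replace every "d" with "l".
Doing the same to "mgsdslxgvfbdz": "mgslslxgvfblz".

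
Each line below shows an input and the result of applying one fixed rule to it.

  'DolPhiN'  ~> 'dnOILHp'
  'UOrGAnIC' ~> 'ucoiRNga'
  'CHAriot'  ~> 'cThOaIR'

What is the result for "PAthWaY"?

Each output is the input with this applied: take characters alternately from the front and the back (1st, last, 2nd, 2nd-last, ...), then flip the case of every letter.
Starting from "PAthWaY": after the first operation, "PYAatWh"; after the second, "pyaATwH".

pyaATwH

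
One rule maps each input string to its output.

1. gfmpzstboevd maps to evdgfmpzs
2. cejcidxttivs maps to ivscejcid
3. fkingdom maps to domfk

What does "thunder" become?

The pattern: move the last 3 characters to the front (rotate right by 3), then delete the last 3 characters.
"thunder" → "derthun" → "dert".

dert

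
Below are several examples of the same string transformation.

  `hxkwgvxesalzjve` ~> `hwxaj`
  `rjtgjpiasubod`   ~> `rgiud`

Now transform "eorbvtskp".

ebs

Looking at the pairs, the operation is to keep one character in every 3, starting at position 1 (positions 1st, 4th, 7th, ...).
Doing the same to "eorbvtskp": "ebs".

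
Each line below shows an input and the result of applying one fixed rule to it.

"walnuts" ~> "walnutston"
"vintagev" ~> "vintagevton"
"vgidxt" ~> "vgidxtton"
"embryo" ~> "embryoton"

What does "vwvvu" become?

vwvvuton

What's happening: append "ton".
On "vwvvu" that produces "vwvvuton".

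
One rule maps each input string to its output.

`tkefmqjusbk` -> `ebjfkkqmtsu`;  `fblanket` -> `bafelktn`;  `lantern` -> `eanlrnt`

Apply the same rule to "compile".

ecliomp

In each case the input is transformed by: sort the characters into alphabetical order, then swap each adjacent pair of characters (1↔2, 3↔4, ...).
Starting from "compile": after the first operation, "ceilmop"; after the second, "ecliomp".
(Check on "tkefmqjusbk": → "befjkkmqstu" → "ebjfkkqmtsu" ✓)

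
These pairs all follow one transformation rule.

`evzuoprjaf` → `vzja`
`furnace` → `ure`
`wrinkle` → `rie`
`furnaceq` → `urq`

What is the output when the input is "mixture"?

Rule — swap each adjacent pair of characters (1↔2, 3↔4, ...), then keep one character in every 3, starting at position 1 (positions 1st, 4th, 7th, ...).
"mixture" → "imtxrue" → "ixe".
(Check on "furnaceq": → "ufnrcaqe" → "urq" ✓)

ixe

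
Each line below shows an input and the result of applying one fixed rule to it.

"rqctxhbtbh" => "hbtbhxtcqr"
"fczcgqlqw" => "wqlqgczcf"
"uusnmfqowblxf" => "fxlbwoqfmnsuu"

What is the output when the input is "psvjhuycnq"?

qncyuhjvsp

Rule — reverse the string.
Doing the same to "psvjhuycnq": "qncyuhjvsp".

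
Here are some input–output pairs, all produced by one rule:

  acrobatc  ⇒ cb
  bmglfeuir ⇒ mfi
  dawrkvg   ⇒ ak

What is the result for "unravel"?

Each output is the input with this applied: move the last character to the front, then keep one character in every 3, starting at position 3 (positions 3rd, 6th, 9th, ...).
Starting from "unravel": after the first operation, "lunrave"; after the second, "nv".

nv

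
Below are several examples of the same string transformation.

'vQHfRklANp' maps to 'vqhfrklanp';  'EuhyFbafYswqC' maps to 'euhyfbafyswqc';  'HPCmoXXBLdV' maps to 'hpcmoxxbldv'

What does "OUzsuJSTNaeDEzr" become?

Looking at the pairs, the operation is to convert every letter to lowercase.
Applying that to "OUzsuJSTNaeDEzr" gives "ouzsujstnaedezr".

ouzsujstnaedezr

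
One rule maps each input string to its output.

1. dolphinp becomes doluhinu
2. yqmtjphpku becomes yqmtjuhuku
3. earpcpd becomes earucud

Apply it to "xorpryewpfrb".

Rule — replace every "p" with "u".
So "xorpryewpfrb" becomes "xoruryewufrb".

xoruryewufrb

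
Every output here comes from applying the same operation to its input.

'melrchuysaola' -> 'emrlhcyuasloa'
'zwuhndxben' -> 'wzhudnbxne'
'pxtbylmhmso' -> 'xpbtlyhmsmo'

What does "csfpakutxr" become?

Each output is the input with this applied: swap each adjacent pair of characters (1↔2, 3↔4, ...).
For "csfpakutxr" the result is "scpfkaturx".

scpfkaturx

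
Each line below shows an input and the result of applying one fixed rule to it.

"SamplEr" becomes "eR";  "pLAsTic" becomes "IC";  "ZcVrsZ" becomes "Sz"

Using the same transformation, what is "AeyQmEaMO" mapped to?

In each case the input is transformed by: flip the case of every letter, then keep only the last 2 characters.
Applying that to "AeyQmEaMO" gives "mo".

mo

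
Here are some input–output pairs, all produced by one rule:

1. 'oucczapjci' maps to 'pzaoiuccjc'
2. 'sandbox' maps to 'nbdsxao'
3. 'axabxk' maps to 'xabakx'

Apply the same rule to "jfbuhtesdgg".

Rule — take characters alternately from the front and the back (1st, last, 2nd, 2nd-last, ...), then move the last 3 characters to the front (rotate right by 3).
Applying both steps to "jfbuhtesdgg": "jgfgbdushet", then "hetjgfgbdus".

hetjgfgbdus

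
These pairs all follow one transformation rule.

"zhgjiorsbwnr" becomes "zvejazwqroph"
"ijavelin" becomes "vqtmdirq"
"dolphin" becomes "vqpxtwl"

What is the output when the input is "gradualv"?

dticlizo

The rule is to reverse the string, then shift every letter 8 places forward in the alphabet (wrapping around).
Starting from "gradualv": after the first operation, "vlaudarg"; after the second, "dticlizo".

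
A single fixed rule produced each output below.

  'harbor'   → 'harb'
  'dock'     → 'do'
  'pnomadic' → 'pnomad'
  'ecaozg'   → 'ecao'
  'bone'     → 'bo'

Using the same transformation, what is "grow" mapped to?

What's happening: delete the last 2 characters.
Doing the same to "grow": "gr".

gr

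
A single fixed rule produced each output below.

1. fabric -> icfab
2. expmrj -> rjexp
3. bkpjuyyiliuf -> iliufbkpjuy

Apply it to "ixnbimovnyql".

vnyqlixnbim

Looking at the pairs, the operation is to swap the front and back halves of the string, then delete the first character.
Working it through for "ixnbimovnyql": intermediate "ovnyqlixnbim", final "vnyqlixnbim".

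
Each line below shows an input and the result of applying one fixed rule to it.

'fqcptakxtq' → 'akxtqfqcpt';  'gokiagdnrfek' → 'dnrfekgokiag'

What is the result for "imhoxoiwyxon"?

iwyxonimhoxo

Looking at the pairs, the operation is to swap the front and back halves of the string.
"imhoxoiwyxon" → "iwyxonimhoxo".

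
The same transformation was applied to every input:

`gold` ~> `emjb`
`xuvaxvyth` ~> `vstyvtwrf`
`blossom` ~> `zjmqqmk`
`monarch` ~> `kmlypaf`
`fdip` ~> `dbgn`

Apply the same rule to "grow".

epmu

The rule is to shift every letter 2 places backward in the alphabet (wrapping around).
On "grow" that produces "epmu".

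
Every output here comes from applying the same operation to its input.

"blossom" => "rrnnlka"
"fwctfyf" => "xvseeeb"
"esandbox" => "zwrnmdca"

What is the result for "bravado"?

zzuqnca

What's happening: shift every letter 1 place backward in the alphabet (wrapping around), then sort the characters into reverse alphabetical order.
"bravado" → "aqzuzcn" → "zzuqnca".
(Check on "fwctfyf": → "evbsexe" → "xvseeeb" ✓)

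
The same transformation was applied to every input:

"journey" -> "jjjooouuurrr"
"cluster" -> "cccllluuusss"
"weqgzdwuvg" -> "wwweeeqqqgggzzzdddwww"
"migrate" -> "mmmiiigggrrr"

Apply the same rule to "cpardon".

cccpppaaarrr

The rule is to delete the last 3 characters, then repeat every character 3 times.
Starting from "cpardon": after the first operation, "cpar"; after the second, "cccpppaaarrr".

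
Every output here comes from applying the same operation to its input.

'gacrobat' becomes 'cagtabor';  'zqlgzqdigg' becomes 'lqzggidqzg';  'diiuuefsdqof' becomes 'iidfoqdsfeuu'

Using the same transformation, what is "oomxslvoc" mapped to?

Each output is the input with this applied: reverse the string, then move the last 3 characters to the front (rotate right by 3).
For "oomxslvoc", step one produces "covlsxmoo"; step two turns that into "moocovlsx".

moocovlsx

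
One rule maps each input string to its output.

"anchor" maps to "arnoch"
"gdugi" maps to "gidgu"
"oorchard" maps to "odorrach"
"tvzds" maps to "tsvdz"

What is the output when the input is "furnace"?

feucran

The rule is to take characters alternately from the front and the back (1st, last, 2nd, 2nd-last, ...).
"furnace" → "feucran".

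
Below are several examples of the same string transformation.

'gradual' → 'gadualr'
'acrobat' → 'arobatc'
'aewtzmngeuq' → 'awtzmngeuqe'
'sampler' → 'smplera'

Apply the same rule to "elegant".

eegantl

In each case the input is transformed by: move the first character to the end, then swap the first and last characters.
For "elegant" the result is "eegantl".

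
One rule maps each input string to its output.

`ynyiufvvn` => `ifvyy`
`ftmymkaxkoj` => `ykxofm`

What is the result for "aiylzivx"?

lixi

In each case the input is transformed by: move the first 3 characters to the end (rotate left by 3), then keep every other character starting from the first (positions 1st, 3rd, 5th, ...).
For "aiylzivx", step one produces "lzivxaiy"; step two turns that into "lixi".
(Check on "ftmymkaxkoj": → "ymkaxkojftm" → "ykxofm" ✓)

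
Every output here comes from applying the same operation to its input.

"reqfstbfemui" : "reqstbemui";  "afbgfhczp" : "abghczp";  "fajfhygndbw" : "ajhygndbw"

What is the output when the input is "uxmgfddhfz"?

uxmgddhz

The transformation: remove every "f".
Doing the same to "uxmgfddhfz": "uxmgddhz".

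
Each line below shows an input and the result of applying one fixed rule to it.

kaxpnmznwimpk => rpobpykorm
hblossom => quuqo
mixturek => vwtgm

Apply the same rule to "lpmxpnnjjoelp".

zrppllqgnr

Each output is the input with this applied: delete the first 3 characters, then shift every letter 2 places forward in the alphabet (wrapping around).
Working it through for "lpmxpnnjjoelp": intermediate "xpnnjjoelp", final "zrppllqgnr".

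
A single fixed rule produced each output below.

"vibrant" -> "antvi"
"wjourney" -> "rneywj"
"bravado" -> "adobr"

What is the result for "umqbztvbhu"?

What's happening: move the first 2 characters to the end (rotate left by 2), then delete the first 2 characters.
"umqbztvbhu" → "qbztvbhuum" → "ztvbhuum".
(Check on "wjourney": → "ourneywj" → "rneywj" ✓)

ztvbhuum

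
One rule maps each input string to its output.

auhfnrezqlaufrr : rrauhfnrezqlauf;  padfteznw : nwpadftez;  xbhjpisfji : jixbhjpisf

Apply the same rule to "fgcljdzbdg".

The pattern: move the last 2 characters to the front (rotate right by 2).
On "fgcljdzbdg" that produces "dgfgcljdzb".

dgfgcljdzb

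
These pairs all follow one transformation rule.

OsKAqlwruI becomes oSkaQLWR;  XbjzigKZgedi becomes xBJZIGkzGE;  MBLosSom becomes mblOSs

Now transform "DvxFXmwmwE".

dVXfxMWM

The transformation: flip the case of every letter, then delete the last 2 characters.
On "DvxFXmwmwE": the first step gives "dVXfxMWMWe", and the second then gives "dVXfxMWM".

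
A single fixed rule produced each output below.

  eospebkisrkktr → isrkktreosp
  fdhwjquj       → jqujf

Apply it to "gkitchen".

Looking at the pairs, the operation is to swap the front and back halves of the string, then delete the last 3 characters.
For "gkitchen", step one produces "chengkit"; step two turns that into "cheng".

cheng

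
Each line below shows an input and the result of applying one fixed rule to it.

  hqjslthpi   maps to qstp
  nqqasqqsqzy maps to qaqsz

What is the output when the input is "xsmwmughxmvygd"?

Each output is the input with this applied: keep every other character starting from the second (positions 2nd, 4th, 6th, ...).
"xsmwmughxmvygd" → "swuhmyd".

swuhmyd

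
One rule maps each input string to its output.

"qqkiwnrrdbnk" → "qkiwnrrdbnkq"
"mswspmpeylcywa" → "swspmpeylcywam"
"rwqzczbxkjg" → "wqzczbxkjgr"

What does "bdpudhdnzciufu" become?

dpudhdnzciufub

Looking at the pairs, the operation is to move the first character to the end.
For "bdpudhdnzciufu" the result is "dpudhdnzciufub".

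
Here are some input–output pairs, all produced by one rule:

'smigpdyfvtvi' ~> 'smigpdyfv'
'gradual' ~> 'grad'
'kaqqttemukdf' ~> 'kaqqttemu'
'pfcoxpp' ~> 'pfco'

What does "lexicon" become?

lexi

Looking at the pairs, the operation is to delete the last 3 characters.
On "lexicon" that produces "lexi".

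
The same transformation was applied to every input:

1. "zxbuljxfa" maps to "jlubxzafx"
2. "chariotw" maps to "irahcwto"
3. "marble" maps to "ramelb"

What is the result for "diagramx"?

The pattern: move the last 3 characters to the front (rotate right by 3), then reverse the string.
On "diagramx": the first step gives "amxdiagr", and the second then gives "rgaidxma".

rgaidxma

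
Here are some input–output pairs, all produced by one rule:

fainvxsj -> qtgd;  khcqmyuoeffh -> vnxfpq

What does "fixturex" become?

Each output is the input with this applied: keep every other character starting from the first (positions 1st, 3rd, 5th, ...), then shift every letter 11 places forward in the alphabet (wrapping around).
Applying both steps to "fixturex": "fxue", then "qifp".
(Check on "khcqmyuoeffh": → "kcmuef" → "vnxfpq" ✓)

qifp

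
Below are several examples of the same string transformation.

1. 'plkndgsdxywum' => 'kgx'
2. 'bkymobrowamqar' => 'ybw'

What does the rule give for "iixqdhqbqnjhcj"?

In each case the input is transformed by: keep one character in every 3, starting at position 3 (positions 3rd, 6th, 9th, ...), then delete the last character.
Working it through for "iixqdhqbqnjhcj": intermediate "xhqh", final "xhq".

xhq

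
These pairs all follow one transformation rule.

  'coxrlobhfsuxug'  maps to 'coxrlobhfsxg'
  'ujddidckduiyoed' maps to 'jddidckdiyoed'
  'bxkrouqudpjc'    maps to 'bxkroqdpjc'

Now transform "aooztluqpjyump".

Rule — remove every "u".
Applying that to "aooztluqpjyump" gives "aooztlqpjymp".

aooztlqpjymp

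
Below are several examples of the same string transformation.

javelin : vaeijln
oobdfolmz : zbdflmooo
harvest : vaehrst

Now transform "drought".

The transformation: sort the characters into alphabetical order, then move the last character to the front.
Applying both steps to "drought": "dghortu", then "udghort".

udghort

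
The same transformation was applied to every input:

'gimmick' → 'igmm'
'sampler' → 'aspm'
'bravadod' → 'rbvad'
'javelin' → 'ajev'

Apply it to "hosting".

The pattern: swap each adjacent pair of characters (1↔2, 3↔4, ...), then delete the last 3 characters.
Starting from "hosting": after the first operation, "ohtsnig"; after the second, "ohts".
(Check on "sampler": → "aspmelr" → "aspm" ✓)

ohts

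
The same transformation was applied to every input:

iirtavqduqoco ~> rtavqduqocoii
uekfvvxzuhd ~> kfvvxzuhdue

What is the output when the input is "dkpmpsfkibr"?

pmpsfkibrdk

Rule — move the first 2 characters to the end (rotate left by 2).
For "dkpmpsfkibr" the result is "pmpsfkibrdk".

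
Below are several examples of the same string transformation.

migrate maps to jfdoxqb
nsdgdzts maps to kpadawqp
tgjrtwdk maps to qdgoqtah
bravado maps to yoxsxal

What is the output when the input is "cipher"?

zfmebo

The transformation: shift every letter 3 places backward in the alphabet (wrapping around).
Doing the same to "cipher": "zfmebo".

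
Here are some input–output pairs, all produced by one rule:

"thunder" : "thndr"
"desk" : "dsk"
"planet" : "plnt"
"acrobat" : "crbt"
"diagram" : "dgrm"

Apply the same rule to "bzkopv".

bzkpv

The rule is to remove every vowel.
Doing the same to "bzkopv": "bzkpv".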